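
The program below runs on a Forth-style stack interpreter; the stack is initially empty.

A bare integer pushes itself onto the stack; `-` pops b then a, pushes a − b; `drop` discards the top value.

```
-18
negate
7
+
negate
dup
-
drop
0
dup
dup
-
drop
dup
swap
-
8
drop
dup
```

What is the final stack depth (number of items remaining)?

-18    : -18
negate : 18
7      : 18 7
+      : 25
negate : -25
dup    : -25 -25
-      : 0
drop   : (empty)
0      : 0
dup    : 0 0
dup    : 0 0 0
-      : 0 0
drop   : 0
dup    : 0 0
swap   : 0 0
-      : 0
8      : 0 8
drop   : 0
dup    : 0 0

2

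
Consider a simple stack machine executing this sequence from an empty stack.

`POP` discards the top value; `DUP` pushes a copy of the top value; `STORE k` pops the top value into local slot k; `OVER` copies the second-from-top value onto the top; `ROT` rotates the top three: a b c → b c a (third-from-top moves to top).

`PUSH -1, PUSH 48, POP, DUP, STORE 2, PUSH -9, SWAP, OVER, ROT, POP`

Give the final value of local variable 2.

PUSH -1 -> [-1]
PUSH 48 -> [-1, 48]
POP     -> [-1]
DUP     -> [-1, -1]
STORE 2 -> [-1]
PUSH -9 -> [-1, -9]
SWAP    -> [-9, -1]
OVER    -> [-9, -1, -9]
ROT     -> [-1, -9, -9]
POP     -> [-1, -9]

-1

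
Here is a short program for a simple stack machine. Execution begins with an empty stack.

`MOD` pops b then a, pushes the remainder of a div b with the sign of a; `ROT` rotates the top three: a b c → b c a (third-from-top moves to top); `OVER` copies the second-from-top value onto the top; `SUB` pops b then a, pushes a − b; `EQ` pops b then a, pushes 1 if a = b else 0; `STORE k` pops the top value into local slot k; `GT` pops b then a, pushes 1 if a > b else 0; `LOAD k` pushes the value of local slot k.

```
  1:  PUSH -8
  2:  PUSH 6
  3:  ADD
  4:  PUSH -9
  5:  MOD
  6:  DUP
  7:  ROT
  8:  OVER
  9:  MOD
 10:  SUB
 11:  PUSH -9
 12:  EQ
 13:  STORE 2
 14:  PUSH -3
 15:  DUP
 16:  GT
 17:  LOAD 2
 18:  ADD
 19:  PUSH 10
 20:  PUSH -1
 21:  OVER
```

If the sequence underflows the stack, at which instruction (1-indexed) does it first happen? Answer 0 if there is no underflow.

PUSH -8 → [-8]
PUSH 6  → [-8, 6]
ADD     → [-2]
PUSH -9 → [-2, -9]
MOD     → [-2]
DUP     → [-2, -2]
ROT  — needs 3 operands, stack has 2 → underflow

7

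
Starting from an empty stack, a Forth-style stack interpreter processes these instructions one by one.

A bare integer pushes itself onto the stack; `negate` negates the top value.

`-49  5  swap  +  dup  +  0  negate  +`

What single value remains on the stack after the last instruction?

-49     [-49]
5       [-49, 5]
swap    [5, -49]
+       [-44]
dup     [-44, -44]
+       [-88]
0       [-88, 0]
negate  [-88, 0]
+       [-88]

-88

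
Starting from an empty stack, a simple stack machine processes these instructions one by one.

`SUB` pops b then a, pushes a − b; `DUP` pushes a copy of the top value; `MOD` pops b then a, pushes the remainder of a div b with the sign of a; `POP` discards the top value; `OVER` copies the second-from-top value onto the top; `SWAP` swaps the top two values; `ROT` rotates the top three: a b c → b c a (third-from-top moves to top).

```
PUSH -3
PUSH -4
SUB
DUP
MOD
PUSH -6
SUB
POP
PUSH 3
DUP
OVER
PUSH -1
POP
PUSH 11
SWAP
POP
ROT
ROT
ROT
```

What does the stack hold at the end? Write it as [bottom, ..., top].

PUSH -3 → -3
PUSH -4 → -3 -4
SUB     → 1
DUP     → 1 1
MOD     → 0
PUSH -6 → 0 -6
SUB     → 6
POP     → (empty)
PUSH 3  → 3
DUP     → 3 3
OVER    → 3 3 3
PUSH -1 → 3 3 3 -1
POP     → 3 3 3
PUSH 11 → 3 3 3 11
SWAP    → 3 3 11 3
POP     → 3 3 11
ROT     → 3 11 3
ROT     → 11 3 3
ROT     → 3 3 11

[3, 3, 11]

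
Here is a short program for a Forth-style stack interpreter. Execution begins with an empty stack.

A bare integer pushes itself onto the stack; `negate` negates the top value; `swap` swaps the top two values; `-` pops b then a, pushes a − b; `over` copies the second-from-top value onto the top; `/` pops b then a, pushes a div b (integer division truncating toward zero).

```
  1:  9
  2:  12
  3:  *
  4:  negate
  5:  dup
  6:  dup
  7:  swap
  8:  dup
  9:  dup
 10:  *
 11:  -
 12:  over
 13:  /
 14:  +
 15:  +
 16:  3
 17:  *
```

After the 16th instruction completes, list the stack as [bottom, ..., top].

[-107, 3]

9      → [9]
12     → [9, 12]
*      → [108]
negate → [-108]
dup    → [-108, -108]
dup    → [-108, -108, -108]
swap   → [-108, -108, -108]
dup    → [-108, -108, -108, -108]
dup    → [-108, -108, -108, -108, -108]
*      → [-108, -108, -108, 11664]
-      → [-108, -108, -11772]
over   → [-108, -108, -11772, -108]
/      → [-108, -108, 109]
+      → [-108, 1]
+      → [-107]
3      → [-107, 3]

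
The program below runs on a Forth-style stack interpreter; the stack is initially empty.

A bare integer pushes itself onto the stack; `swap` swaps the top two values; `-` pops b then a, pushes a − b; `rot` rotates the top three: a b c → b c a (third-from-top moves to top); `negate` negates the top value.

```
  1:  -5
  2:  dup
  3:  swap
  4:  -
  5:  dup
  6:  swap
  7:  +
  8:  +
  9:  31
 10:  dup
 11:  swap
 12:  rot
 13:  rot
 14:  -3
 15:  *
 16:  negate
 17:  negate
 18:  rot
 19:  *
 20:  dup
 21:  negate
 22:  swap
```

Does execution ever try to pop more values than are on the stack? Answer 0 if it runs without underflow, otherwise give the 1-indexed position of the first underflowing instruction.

-5   : -5
dup  : -5 -5
swap : -5 -5
-    : 0
dup  : 0 0
swap : 0 0
+    : 0
+  — needs 2 operands, stack has 1 → underflow

8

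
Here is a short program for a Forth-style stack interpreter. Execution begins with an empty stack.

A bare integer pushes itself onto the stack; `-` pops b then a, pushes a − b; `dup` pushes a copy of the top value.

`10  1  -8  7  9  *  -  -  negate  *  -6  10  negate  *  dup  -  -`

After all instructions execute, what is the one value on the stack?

-720

10     -> 10
1      -> 10 1
-8     -> 10 1 -8
7      -> 10 1 -8 7
9      -> 10 1 -8 7 9
*      -> 10 1 -8 63
-      -> 10 1 -71
-      -> 10 72
negate -> 10 -72
*      -> -720
-6     -> -720 -6
10     -> -720 -6 10
negate -> -720 -6 -10
*      -> -720 60
dup    -> -720 60 60
-      -> -720 0
-      -> -720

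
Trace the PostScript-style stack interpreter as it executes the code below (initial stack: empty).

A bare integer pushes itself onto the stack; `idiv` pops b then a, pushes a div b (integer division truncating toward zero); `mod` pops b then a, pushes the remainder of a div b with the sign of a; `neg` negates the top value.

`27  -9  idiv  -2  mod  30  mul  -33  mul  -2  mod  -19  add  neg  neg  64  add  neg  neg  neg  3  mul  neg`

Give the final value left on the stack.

27   → [27]
-9   → [27, -9]
idiv → [-3]
-2   → [-3, -2]
mod  → [-1]
30   → [-1, 30]
mul  → [-30]
-33  → [-30, -33]
mul  → [990]
-2   → [990, -2]
mod  → [0]
-19  → [0, -19]
add  → [-19]
neg  → [19]
neg  → [-19]
64   → [-19, 64]
add  → [45]
neg  → [-45]
neg  → [45]
neg  → [-45]
3    → [-45, 3]
mul  → [-135]
neg  → [135]

135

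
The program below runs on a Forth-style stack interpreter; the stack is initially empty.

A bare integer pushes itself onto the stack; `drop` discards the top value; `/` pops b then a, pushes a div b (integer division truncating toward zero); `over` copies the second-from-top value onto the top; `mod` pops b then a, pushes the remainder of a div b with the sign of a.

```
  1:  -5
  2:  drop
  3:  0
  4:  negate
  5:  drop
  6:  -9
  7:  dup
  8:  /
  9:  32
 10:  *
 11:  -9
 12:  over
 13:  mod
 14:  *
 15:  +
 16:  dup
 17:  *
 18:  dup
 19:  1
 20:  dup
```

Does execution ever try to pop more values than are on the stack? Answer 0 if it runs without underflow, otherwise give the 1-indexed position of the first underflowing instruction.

-5     → [-5]
drop   → []
0      → [0]
negate → [0]
drop   → []
-9     → [-9]
dup    → [-9, -9]
/      → [1]
32     → [1, 32]
*      → [32]
-9     → [32, -9]
over   → [32, -9, 32]
mod    → [32, -9]
*      → [-288]
+  — needs 2 operands, stack has 1 → underflow

15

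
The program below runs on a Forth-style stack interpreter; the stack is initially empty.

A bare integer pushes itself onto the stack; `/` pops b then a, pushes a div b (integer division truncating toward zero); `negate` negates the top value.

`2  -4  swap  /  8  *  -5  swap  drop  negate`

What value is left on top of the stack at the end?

2       2
-4      2 -4
swap    -4 2
/       -2
8       -2 8
*       -16
-5      -16 -5
swap    -5 -16
drop    -5
negate  5

5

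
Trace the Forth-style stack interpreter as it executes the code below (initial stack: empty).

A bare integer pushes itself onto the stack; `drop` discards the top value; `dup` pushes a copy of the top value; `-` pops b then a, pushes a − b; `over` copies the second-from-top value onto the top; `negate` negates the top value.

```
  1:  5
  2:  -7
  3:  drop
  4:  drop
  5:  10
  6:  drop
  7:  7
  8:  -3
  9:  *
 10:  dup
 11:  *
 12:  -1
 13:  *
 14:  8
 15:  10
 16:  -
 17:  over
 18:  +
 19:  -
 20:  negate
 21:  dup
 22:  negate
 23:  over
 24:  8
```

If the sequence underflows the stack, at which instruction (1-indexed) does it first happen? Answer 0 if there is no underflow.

0

5       [5]
-7      [5, -7]
drop    [5]
drop    []
10      [10]
drop    []
7       [7]
-3      [7, -3]
*       [-21]
dup     [-21, -21]
*       [441]
-1      [441, -1]
*       [-441]
8       [-441, 8]
10      [-441, 8, 10]
-       [-441, -2]
over    [-441, -2, -441]
+       [-441, -443]
-       [2]
negate  [-2]
dup     [-2, -2]
negate  [-2, 2]
over    [-2, 2, -2]
8       [-2, 2, -2, 8]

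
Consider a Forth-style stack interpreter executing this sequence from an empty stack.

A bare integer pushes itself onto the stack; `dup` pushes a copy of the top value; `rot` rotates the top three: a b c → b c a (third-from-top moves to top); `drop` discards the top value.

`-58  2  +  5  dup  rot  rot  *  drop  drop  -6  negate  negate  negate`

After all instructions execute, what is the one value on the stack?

-58    : [-58]
2      : [-58, 2]
+      : [-56]
5      : [-56, 5]
dup    : [-56, 5, 5]
rot    : [5, 5, -56]
rot    : [5, -56, 5]
*      : [5, -280]
drop   : [5]
drop   : []
-6     : [-6]
negate : [6]
negate : [-6]
negate : [6]

6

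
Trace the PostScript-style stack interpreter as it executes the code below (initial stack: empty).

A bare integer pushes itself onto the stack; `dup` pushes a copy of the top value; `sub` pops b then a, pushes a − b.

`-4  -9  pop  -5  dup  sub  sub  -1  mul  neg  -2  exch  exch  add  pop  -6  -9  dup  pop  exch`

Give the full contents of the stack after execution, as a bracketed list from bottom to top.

-4   -> -4
-9   -> -4 -9
pop  -> -4
-5   -> -4 -5
dup  -> -4 -5 -5
sub  -> -4 0
sub  -> -4
-1   -> -4 -1
mul  -> 4
neg  -> -4
-2   -> -4 -2
exch -> -2 -4
exch -> -4 -2
add  -> -6
pop  -> (empty)
-6   -> -6
-9   -> -6 -9
dup  -> -6 -9 -9
pop  -> -6 -9
exch -> -9 -6

[-9, -6]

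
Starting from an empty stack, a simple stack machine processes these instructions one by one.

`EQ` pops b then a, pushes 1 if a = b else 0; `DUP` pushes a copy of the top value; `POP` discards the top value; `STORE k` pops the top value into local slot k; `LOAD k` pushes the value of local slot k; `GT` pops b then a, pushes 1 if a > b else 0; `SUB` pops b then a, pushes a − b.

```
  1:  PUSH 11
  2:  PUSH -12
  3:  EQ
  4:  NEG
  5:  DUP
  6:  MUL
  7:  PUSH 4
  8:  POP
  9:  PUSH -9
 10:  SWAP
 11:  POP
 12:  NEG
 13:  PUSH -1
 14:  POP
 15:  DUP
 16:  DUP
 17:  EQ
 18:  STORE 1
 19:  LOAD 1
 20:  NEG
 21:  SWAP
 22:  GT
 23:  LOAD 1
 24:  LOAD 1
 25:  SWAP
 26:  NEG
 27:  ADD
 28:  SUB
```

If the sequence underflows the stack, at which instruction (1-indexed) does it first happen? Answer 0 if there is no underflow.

PUSH 11  -> 11
PUSH -12 -> 11 -12
EQ       -> 0
NEG      -> 0
DUP      -> 0 0
MUL      -> 0
PUSH 4   -> 0 4
POP      -> 0
PUSH -9  -> 0 -9
SWAP     -> -9 0
POP      -> -9
NEG      -> 9
PUSH -1  -> 9 -1
POP      -> 9
DUP      -> 9 9
DUP      -> 9 9 9
EQ       -> 9 1
STORE 1  -> 9
LOAD 1   -> 9 1
NEG      -> 9 -1
SWAP     -> -1 9
GT       -> 0
LOAD 1   -> 0 1
LOAD 1   -> 0 1 1
SWAP     -> 0 1 1
NEG      -> 0 1 -1
ADD      -> 0 0
SUB      -> 0

0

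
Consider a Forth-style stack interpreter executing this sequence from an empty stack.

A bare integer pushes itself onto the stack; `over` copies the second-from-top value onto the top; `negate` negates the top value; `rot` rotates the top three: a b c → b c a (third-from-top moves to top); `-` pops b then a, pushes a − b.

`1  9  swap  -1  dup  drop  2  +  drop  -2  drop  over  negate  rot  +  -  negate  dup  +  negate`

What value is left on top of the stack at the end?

1      -> [1]
9      -> [1, 9]
swap   -> [9, 1]
-1     -> [9, 1, -1]
dup    -> [9, 1, -1, -1]
drop   -> [9, 1, -1]
2      -> [9, 1, -1, 2]
+      -> [9, 1, 1]
drop   -> [9, 1]
-2     -> [9, 1, -2]
drop   -> [9, 1]
over   -> [9, 1, 9]
negate -> [9, 1, -9]
rot    -> [1, -9, 9]
+      -> [1, 0]
-      -> [1]
negate -> [-1]
dup    -> [-1, -1]
+      -> [-2]
negate -> [2]

2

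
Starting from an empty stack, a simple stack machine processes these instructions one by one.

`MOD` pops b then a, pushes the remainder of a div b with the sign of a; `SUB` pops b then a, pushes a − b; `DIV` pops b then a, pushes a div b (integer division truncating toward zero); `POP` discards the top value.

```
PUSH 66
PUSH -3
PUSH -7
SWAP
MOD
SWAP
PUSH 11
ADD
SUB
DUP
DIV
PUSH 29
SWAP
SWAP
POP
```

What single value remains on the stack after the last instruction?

1

PUSH 66  66
PUSH -3  66 -3
PUSH -7  66 -3 -7
SWAP     66 -7 -3
MOD      66 -1
SWAP     -1 66
PUSH 11  -1 66 11
ADD      -1 77
SUB      -78
DUP      -78 -78
DIV      1
PUSH 29  1 29
SWAP     29 1
SWAP     1 29
POP      1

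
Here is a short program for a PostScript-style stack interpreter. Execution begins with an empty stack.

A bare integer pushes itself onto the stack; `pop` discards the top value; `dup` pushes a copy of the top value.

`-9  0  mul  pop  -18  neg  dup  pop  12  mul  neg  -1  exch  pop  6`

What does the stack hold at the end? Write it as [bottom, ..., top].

-9    [-9]
0     [-9, 0]
mul   [0]
pop   []
-18   [-18]
neg   [18]
dup   [18, 18]
pop   [18]
12    [18, 12]
mul   [216]
neg   [-216]
-1    [-216, -1]
exch  [-1, -216]
pop   [-1]
6     [-1, 6]

[-1, 6]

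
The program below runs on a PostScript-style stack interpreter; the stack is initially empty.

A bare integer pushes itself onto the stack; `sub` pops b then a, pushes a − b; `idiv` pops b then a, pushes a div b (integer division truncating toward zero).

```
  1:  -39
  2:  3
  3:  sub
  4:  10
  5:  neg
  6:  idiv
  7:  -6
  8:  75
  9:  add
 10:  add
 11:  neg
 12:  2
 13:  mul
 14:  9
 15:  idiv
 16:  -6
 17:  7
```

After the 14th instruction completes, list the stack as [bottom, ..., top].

-39  : -39
3    : -39 3
sub  : -42
10   : -42 10
neg  : -42 -10
idiv : 4
-6   : 4 -6
75   : 4 -6 75
add  : 4 69
add  : 73
neg  : -73
2    : -73 2
mul  : -146
9    : -146 9

[-146, 9]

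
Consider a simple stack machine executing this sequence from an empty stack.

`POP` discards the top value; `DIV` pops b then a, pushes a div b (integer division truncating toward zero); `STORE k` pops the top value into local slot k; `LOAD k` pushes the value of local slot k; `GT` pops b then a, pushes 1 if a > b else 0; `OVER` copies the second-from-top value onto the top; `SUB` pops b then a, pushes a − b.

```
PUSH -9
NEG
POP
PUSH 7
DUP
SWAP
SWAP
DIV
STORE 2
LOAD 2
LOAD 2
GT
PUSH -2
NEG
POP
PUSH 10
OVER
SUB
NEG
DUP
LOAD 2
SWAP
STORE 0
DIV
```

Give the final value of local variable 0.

-10

PUSH -9 : -9
NEG     : 9
POP     : (empty)
PUSH 7  : 7
DUP     : 7 7
SWAP    : 7 7
SWAP    : 7 7
DIV     : 1
STORE 2 : (empty)
LOAD 2  : 1
LOAD 2  : 1 1
GT      : 0
PUSH -2 : 0 -2
NEG     : 0 2
POP     : 0
PUSH 10 : 0 10
OVER    : 0 10 0
SUB     : 0 10
NEG     : 0 -10
DUP     : 0 -10 -10
LOAD 2  : 0 -10 -10 1
SWAP    : 0 -10 1 -10
STORE 0 : 0 -10 1
DIV     : 0 -10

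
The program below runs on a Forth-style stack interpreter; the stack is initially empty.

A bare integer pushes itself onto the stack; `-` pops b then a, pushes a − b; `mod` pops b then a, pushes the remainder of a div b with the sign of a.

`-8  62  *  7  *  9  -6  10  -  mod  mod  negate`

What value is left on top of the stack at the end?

7

-8     → [-8]
62     → [-8, 62]
*      → [-496]
7      → [-496, 7]
*      → [-3472]
9      → [-3472, 9]
-6     → [-3472, 9, -6]
10     → [-3472, 9, -6, 10]
-      → [-3472, 9, -16]
mod    → [-3472, 9]
mod    → [-7]
negate → [7]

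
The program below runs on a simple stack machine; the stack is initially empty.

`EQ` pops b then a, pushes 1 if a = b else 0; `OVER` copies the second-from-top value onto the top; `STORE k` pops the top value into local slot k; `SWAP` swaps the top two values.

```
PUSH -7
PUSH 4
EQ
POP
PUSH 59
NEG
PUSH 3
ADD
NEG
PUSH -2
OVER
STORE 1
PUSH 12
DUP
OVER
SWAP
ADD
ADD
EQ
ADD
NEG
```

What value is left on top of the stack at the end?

PUSH -7  -7
PUSH 4   -7 4
EQ       0
POP      (empty)
PUSH 59  59
NEG      -59
PUSH 3   -59 3
ADD      -56
NEG      56
PUSH -2  56 -2
OVER     56 -2 56
STORE 1  56 -2
PUSH 12  56 -2 12
DUP      56 -2 12 12
OVER     56 -2 12 12 12
SWAP     56 -2 12 12 12
ADD      56 -2 12 24
ADD      56 -2 36
EQ       56 0
ADD      56
NEG      -56

-56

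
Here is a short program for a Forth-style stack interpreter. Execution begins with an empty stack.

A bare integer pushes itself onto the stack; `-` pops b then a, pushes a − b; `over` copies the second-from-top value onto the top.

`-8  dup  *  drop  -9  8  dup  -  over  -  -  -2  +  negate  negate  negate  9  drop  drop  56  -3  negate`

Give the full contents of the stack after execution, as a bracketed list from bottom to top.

[56, 3]

-8      [-8]
dup     [-8, -8]
*       [64]
drop    []
-9      [-9]
8       [-9, 8]
dup     [-9, 8, 8]
-       [-9, 0]
over    [-9, 0, -9]
-       [-9, 9]
-       [-18]
-2      [-18, -2]
+       [-20]
negate  [20]
negate  [-20]
negate  [20]
9       [20, 9]
drop    [20]
drop    []
56      [56]
-3      [56, -3]
negate  [56, 3]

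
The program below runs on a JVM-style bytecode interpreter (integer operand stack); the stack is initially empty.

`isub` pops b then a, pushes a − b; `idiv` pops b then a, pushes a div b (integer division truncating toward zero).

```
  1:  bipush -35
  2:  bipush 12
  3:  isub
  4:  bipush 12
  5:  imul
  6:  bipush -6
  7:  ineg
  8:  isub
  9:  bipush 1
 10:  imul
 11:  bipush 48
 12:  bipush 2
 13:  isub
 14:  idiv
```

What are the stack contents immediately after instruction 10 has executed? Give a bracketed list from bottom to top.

bipush -35  [-35]
bipush 12   [-35, 12]
isub        [-47]
bipush 12   [-47, 12]
imul        [-564]
bipush -6   [-564, -6]
ineg        [-564, 6]
isub        [-570]
bipush 1    [-570, 1]
imul        [-570]

[-570]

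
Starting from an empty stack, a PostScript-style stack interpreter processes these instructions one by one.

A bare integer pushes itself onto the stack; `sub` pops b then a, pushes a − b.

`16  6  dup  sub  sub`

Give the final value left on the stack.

16

16   16
6    16 6
dup  16 6 6
sub  16 0
sub  16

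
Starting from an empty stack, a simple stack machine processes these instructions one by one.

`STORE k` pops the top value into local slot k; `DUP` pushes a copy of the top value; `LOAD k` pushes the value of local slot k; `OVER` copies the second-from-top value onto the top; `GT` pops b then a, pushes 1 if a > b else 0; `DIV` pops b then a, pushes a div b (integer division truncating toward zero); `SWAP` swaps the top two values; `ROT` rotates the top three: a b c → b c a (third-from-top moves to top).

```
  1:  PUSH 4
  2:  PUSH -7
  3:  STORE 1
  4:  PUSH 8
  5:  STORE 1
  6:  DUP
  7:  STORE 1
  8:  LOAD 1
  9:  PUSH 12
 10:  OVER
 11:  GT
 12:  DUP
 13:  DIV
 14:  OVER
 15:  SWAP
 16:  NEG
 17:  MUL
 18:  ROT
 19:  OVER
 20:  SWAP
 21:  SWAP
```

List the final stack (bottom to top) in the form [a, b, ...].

PUSH 4   4
PUSH -7  4 -7
STORE 1  4
PUSH 8   4 8
STORE 1  4
DUP      4 4
STORE 1  4
LOAD 1   4 4
PUSH 12  4 4 12
OVER     4 4 12 4
GT       4 4 1
DUP      4 4 1 1
DIV      4 4 1
OVER     4 4 1 4
SWAP     4 4 4 1
NEG      4 4 4 -1
MUL      4 4 -4
ROT      4 -4 4
OVER     4 -4 4 -4
SWAP     4 -4 -4 4
SWAP     4 -4 4 -4

[4, -4, 4, -4]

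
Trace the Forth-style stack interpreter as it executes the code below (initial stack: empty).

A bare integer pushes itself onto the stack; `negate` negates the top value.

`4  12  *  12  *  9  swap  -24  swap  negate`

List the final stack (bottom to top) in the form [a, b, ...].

4       4
12      4 12
*       48
12      48 12
*       576
9       576 9
swap    9 576
-24     9 576 -24
swap    9 -24 576
negate  9 -24 -576

[9, -24, -576]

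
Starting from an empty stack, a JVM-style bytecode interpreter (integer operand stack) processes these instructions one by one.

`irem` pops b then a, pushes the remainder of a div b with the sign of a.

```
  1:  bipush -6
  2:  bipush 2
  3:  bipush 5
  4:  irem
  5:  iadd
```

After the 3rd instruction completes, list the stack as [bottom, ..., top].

[-6, 2, 5]

bipush -6 : -6
bipush 2  : -6 2
bipush 5  : -6 2 5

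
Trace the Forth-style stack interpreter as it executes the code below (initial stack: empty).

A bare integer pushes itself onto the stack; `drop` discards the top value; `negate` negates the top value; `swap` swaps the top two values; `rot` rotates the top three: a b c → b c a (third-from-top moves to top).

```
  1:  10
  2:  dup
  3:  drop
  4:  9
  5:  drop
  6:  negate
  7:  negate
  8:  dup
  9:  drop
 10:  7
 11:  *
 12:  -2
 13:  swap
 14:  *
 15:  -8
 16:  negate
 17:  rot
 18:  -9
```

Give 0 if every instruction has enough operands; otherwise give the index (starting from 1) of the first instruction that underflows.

17

10     → 10
dup    → 10 10
drop   → 10
9      → 10 9
drop   → 10
negate → -10
negate → 10
dup    → 10 10
drop   → 10
7      → 10 7
*      → 70
-2     → 70 -2
swap   → -2 70
*      → -140
-8     → -140 -8
negate → -140 8
rot  — needs 3 operands, stack has 2 → underflow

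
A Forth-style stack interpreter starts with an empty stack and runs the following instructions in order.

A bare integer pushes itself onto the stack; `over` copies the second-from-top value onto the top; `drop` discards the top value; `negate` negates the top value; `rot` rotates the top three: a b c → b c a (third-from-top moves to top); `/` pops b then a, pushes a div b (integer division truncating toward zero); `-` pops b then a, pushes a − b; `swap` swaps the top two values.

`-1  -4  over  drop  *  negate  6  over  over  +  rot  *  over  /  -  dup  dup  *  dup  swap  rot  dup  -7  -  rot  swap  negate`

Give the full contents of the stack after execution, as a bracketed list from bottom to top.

-1     -> [-1]
-4     -> [-1, -4]
over   -> [-1, -4, -1]
drop   -> [-1, -4]
*      -> [4]
negate -> [-4]
6      -> [-4, 6]
over   -> [-4, 6, -4]
over   -> [-4, 6, -4, 6]
+      -> [-4, 6, 2]
rot    -> [6, 2, -4]
*      -> [6, -8]
over   -> [6, -8, 6]
/      -> [6, -1]
-      -> [7]
dup    -> [7, 7]
dup    -> [7, 7, 7]
*      -> [7, 49]
dup    -> [7, 49, 49]
swap   -> [7, 49, 49]
rot    -> [49, 49, 7]
dup    -> [49, 49, 7, 7]
-7     -> [49, 49, 7, 7, -7]
-      -> [49, 49, 7, 14]
rot    -> [49, 7, 14, 49]
swap   -> [49, 7, 49, 14]
negate -> [49, 7, 49, -14]

[49, 7, 49, -14]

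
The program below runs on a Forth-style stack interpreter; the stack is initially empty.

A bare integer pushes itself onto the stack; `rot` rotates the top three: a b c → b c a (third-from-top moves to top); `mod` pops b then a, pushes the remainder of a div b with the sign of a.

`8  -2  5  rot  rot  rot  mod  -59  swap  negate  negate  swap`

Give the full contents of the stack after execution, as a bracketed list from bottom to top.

[8, -2, -59]

8       8
-2      8 -2
5       8 -2 5
rot     -2 5 8
rot     5 8 -2
rot     8 -2 5
mod     8 -2
-59     8 -2 -59
swap    8 -59 -2
negate  8 -59 2
negate  8 -59 -2
swap    8 -2 -59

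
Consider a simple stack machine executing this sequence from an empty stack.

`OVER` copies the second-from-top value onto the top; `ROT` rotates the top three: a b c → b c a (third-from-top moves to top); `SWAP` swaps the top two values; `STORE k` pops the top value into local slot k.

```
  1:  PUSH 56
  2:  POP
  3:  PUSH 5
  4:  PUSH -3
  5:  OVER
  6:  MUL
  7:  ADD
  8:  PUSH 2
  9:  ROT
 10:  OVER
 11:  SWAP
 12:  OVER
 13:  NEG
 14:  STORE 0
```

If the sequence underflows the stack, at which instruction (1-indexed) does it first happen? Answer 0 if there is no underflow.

PUSH 56 → 56
POP     → (empty)
PUSH 5  → 5
PUSH -3 → 5 -3
OVER    → 5 -3 5
MUL     → 5 -15
ADD     → -10
PUSH 2  → -10 2
ROT  — needs 3 operands, stack has 2 → underflow

9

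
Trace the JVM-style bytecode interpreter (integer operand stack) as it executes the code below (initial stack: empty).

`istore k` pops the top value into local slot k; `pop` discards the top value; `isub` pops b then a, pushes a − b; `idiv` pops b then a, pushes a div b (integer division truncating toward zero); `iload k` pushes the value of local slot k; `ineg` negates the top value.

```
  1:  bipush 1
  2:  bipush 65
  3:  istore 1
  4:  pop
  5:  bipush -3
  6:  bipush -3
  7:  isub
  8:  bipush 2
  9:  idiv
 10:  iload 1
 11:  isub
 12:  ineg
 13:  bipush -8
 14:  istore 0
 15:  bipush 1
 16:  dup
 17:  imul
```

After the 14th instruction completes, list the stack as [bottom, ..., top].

bipush 1   [1]
bipush 65  [1, 65]
istore 1   [1]
pop        []
bipush -3  [-3]
bipush -3  [-3, -3]
isub       [0]
bipush 2   [0, 2]
idiv       [0]
iload 1    [0, 65]
isub       [-65]
ineg       [65]
bipush -8  [65, -8]
istore 0   [65]

[65]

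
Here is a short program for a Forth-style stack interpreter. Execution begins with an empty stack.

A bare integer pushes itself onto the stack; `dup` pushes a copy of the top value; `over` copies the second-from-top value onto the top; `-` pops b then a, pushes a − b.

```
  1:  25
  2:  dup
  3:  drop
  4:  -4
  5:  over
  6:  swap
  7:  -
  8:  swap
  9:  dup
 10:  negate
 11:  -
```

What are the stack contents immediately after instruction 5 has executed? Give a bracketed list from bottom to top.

25   : [25]
dup  : [25, 25]
drop : [25]
-4   : [25, -4]
over : [25, -4, 25]

[25, -4, 25]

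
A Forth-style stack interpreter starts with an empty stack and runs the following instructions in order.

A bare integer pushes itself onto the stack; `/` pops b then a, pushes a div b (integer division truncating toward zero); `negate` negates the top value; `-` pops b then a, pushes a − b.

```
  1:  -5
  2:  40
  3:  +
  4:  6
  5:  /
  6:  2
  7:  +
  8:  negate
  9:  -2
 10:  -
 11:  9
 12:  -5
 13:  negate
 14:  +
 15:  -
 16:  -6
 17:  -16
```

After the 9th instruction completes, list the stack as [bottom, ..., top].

[-7, -2]

-5     → [-5]
40     → [-5, 40]
+      → [35]
6      → [35, 6]
/      → [5]
2      → [5, 2]
+      → [7]
negate → [-7]
-2     → [-7, -2]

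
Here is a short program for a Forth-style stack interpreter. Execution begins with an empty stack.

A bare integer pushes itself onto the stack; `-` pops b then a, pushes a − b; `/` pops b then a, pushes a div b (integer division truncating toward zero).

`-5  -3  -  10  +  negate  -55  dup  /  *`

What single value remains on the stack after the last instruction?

-8

-5     → [-5]
-3     → [-5, -3]
-      → [-2]
10     → [-2, 10]
+      → [8]
negate → [-8]
-55    → [-8, -55]
dup    → [-8, -55, -55]
/      → [-8, 1]
*      → [-8]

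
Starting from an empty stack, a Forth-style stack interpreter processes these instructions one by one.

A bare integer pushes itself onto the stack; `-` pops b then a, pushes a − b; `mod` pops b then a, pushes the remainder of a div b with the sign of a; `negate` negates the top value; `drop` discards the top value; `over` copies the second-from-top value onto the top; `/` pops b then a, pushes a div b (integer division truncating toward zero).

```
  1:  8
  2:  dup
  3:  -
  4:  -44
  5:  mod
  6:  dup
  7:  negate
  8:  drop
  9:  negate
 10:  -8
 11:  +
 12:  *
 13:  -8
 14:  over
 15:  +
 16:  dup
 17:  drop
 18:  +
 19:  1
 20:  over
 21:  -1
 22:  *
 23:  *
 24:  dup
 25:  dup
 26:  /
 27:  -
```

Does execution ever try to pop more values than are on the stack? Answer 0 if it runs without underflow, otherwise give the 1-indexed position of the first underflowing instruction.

12

8      : 8
dup    : 8 8
-      : 0
-44    : 0 -44
mod    : 0
dup    : 0 0
negate : 0 0
drop   : 0
negate : 0
-8     : 0 -8
+      : -8
*  — needs 2 operands, stack has 1 → underflow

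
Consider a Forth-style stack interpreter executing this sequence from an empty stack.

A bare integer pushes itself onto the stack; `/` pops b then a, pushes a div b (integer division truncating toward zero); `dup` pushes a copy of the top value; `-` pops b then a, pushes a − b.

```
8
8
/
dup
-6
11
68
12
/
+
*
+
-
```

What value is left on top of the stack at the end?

96

8    8
8    8 8
/    1
dup  1 1
-6   1 1 -6
11   1 1 -6 11
68   1 1 -6 11 68
12   1 1 -6 11 68 12
/    1 1 -6 11 5
+    1 1 -6 16
*    1 1 -96
+    1 -95
-    96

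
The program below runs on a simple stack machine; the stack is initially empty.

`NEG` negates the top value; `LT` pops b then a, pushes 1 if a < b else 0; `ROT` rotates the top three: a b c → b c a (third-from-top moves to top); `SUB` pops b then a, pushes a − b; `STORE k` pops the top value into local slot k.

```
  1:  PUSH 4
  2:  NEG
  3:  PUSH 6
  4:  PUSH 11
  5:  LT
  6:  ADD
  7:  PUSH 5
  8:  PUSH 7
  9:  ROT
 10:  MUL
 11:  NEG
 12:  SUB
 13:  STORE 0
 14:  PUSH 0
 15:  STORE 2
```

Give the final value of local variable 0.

PUSH 4  -> [4]
NEG     -> [-4]
PUSH 6  -> [-4, 6]
PUSH 11 -> [-4, 6, 11]
LT      -> [-4, 1]
ADD     -> [-3]
PUSH 5  -> [-3, 5]
PUSH 7  -> [-3, 5, 7]
ROT     -> [5, 7, -3]
MUL     -> [5, -21]
NEG     -> [5, 21]
SUB     -> [-16]
STORE 0 -> []
PUSH 0  -> [0]
STORE 2 -> []

-16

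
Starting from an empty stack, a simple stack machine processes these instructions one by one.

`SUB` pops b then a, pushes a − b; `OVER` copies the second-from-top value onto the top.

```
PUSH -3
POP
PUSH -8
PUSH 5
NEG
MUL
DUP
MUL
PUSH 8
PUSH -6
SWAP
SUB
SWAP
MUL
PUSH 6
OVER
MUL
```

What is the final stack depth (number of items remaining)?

2

PUSH -3  -3
POP      (empty)
PUSH -8  -8
PUSH 5   -8 5
NEG      -8 -5
MUL      40
DUP      40 40
MUL      1600
PUSH 8   1600 8
PUSH -6  1600 8 -6
SWAP     1600 -6 8
SUB      1600 -14
SWAP     -14 1600
MUL      -22400
PUSH 6   -22400 6
OVER     -22400 6 -22400
MUL      -22400 -134400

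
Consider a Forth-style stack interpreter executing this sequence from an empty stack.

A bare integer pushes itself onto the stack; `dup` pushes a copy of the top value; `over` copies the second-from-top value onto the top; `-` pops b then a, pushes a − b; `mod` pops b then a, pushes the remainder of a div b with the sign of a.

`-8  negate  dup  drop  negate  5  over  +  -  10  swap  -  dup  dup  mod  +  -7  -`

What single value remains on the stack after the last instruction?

-8     -> [-8]
negate -> [8]
dup    -> [8, 8]
drop   -> [8]
negate -> [-8]
5      -> [-8, 5]
over   -> [-8, 5, -8]
+      -> [-8, -3]
-      -> [-5]
10     -> [-5, 10]
swap   -> [10, -5]
-      -> [15]
dup    -> [15, 15]
dup    -> [15, 15, 15]
mod    -> [15, 0]
+      -> [15]
-7     -> [15, -7]
-      -> [22]

22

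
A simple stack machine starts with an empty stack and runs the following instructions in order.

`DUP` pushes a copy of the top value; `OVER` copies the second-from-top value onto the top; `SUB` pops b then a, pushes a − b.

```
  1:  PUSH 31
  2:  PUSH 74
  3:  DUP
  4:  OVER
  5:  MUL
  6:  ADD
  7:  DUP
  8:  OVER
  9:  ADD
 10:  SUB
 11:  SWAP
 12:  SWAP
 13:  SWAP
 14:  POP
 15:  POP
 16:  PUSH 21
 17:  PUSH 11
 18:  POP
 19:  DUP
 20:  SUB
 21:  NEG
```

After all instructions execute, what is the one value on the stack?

PUSH 31 : 31
PUSH 74 : 31 74
DUP     : 31 74 74
OVER    : 31 74 74 74
MUL     : 31 74 5476
ADD     : 31 5550
DUP     : 31 5550 5550
OVER    : 31 5550 5550 5550
ADD     : 31 5550 11100
SUB     : 31 -5550
SWAP    : -5550 31
SWAP    : 31 -5550
SWAP    : -5550 31
POP     : -5550
POP     : (empty)
PUSH 21 : 21
PUSH 11 : 21 11
POP     : 21
DUP     : 21 21
SUB     : 0
NEG     : 0

0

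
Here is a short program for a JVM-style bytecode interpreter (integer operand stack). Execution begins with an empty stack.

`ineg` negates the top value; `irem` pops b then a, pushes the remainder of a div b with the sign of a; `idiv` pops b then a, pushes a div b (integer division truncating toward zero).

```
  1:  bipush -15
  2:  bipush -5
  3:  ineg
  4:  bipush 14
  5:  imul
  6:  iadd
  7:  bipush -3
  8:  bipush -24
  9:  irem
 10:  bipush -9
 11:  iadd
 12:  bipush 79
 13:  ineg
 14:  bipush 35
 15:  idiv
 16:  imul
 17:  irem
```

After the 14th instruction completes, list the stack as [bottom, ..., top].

bipush -15 : -15
bipush -5  : -15 -5
ineg       : -15 5
bipush 14  : -15 5 14
imul       : -15 70
iadd       : 55
bipush -3  : 55 -3
bipush -24 : 55 -3 -24
irem       : 55 -3
bipush -9  : 55 -3 -9
iadd       : 55 -12
bipush 79  : 55 -12 79
ineg       : 55 -12 -79
bipush 35  : 55 -12 -79 35

[55, -12, -79, 35]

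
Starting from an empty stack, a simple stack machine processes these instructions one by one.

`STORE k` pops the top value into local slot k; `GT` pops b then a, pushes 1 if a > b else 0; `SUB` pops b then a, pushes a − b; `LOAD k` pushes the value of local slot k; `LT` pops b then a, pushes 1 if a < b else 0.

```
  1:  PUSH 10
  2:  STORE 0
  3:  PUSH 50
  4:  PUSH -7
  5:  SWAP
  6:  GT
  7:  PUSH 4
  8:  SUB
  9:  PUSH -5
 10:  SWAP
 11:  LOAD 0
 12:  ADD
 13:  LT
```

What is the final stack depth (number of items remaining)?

PUSH 10 → [10]
STORE 0 → []
PUSH 50 → [50]
PUSH -7 → [50, -7]
SWAP    → [-7, 50]
GT      → [0]
PUSH 4  → [0, 4]
SUB     → [-4]
PUSH -5 → [-4, -5]
SWAP    → [-5, -4]
LOAD 0  → [-5, -4, 10]
ADD     → [-5, 6]
LT      → [1]

1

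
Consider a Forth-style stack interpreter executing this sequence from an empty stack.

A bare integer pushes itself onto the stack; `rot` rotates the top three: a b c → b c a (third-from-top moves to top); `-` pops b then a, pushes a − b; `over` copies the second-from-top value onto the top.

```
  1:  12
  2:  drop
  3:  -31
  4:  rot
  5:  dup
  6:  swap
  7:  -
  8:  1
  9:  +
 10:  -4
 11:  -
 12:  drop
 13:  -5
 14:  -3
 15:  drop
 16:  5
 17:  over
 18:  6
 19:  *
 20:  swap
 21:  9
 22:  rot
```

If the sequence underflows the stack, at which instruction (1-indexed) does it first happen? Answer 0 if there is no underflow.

4

12   -> 12
drop -> (empty)
-31  -> -31
rot  — needs 3 operands, stack has 1 → underflow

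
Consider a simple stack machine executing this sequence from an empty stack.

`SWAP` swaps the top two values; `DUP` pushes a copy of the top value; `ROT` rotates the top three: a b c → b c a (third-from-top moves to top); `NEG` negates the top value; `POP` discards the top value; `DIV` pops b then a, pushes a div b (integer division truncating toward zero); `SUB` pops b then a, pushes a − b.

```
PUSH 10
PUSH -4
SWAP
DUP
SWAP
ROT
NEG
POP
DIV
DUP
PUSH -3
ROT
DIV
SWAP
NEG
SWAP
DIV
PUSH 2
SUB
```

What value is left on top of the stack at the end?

PUSH 10 -> 10
PUSH -4 -> 10 -4
SWAP    -> -4 10
DUP     -> -4 10 10
SWAP    -> -4 10 10
ROT     -> 10 10 -4
NEG     -> 10 10 4
POP     -> 10 10
DIV     -> 1
DUP     -> 1 1
PUSH -3 -> 1 1 -3
ROT     -> 1 -3 1
DIV     -> 1 -3
SWAP    -> -3 1
NEG     -> -3 -1
SWAP    -> -1 -3
DIV     -> 0
PUSH 2  -> 0 2
SUB     -> -2

-2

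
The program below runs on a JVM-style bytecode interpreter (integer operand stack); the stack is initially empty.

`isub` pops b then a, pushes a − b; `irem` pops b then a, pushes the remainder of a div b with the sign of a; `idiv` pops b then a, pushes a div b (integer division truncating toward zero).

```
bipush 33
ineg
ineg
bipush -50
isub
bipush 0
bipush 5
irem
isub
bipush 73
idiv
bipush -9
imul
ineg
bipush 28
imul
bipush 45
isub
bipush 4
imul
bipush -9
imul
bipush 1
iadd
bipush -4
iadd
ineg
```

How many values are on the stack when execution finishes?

1

bipush 33  -> 33
ineg       -> -33
ineg       -> 33
bipush -50 -> 33 -50
isub       -> 83
bipush 0   -> 83 0
bipush 5   -> 83 0 5
irem       -> 83 0
isub       -> 83
bipush 73  -> 83 73
idiv       -> 1
bipush -9  -> 1 -9
imul       -> -9
ineg       -> 9
bipush 28  -> 9 28
imul       -> 252
bipush 45  -> 252 45
isub       -> 207
bipush 4   -> 207 4
imul       -> 828
bipush -9  -> 828 -9
imul       -> -7452
bipush 1   -> -7452 1
iadd       -> -7451
bipush -4  -> -7451 -4
iadd       -> -7455
ineg       -> 7455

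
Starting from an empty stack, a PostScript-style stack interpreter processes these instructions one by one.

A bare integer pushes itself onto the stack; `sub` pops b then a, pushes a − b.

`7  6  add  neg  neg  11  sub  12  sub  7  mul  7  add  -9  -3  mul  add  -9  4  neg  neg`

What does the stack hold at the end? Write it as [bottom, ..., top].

7   -> 7
6   -> 7 6
add -> 13
neg -> -13
neg -> 13
11  -> 13 11
sub -> 2
12  -> 2 12
sub -> -10
7   -> -10 7
mul -> -70
7   -> -70 7
add -> -63
-9  -> -63 -9
-3  -> -63 -9 -3
mul -> -63 27
add -> -36
-9  -> -36 -9
4   -> -36 -9 4
neg -> -36 -9 -4
neg -> -36 -9 4

[-36, -9, 4]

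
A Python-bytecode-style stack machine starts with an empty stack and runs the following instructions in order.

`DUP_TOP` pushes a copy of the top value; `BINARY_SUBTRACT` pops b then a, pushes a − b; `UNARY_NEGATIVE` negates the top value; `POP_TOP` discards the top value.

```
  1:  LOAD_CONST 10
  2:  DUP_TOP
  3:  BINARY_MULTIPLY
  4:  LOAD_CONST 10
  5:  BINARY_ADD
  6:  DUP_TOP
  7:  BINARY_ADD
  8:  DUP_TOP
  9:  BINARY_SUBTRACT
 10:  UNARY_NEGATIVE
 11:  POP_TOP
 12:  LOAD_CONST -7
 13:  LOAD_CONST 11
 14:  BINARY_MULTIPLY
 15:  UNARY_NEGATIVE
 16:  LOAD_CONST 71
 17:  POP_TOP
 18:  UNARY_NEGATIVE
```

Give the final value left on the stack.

LOAD_CONST 10   -> [10]
DUP_TOP         -> [10, 10]
BINARY_MULTIPLY -> [100]
LOAD_CONST 10   -> [100, 10]
BINARY_ADD      -> [110]
DUP_TOP         -> [110, 110]
BINARY_ADD      -> [220]
DUP_TOP         -> [220, 220]
BINARY_SUBTRACT -> [0]
UNARY_NEGATIVE  -> [0]
POP_TOP         -> []
LOAD_CONST -7   -> [-7]
LOAD_CONST 11   -> [-7, 11]
BINARY_MULTIPLY -> [-77]
UNARY_NEGATIVE  -> [77]
LOAD_CONST 71   -> [77, 71]
POP_TOP         -> [77]
UNARY_NEGATIVE  -> [-77]

-77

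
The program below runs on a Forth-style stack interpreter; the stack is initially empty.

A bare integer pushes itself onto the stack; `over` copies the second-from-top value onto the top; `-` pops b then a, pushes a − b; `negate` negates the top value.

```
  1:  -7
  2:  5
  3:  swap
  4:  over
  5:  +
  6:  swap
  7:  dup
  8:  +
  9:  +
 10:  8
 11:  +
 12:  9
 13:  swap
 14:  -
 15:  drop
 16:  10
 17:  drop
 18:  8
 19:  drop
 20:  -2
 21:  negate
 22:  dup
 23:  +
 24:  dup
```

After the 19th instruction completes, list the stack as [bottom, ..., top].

-7   : [-7]
5    : [-7, 5]
swap : [5, -7]
over : [5, -7, 5]
+    : [5, -2]
swap : [-2, 5]
dup  : [-2, 5, 5]
+    : [-2, 10]
+    : [8]
8    : [8, 8]
+    : [16]
9    : [16, 9]
swap : [9, 16]
-    : [-7]
drop : []
10   : [10]
drop : []
8    : [8]
drop : []

[]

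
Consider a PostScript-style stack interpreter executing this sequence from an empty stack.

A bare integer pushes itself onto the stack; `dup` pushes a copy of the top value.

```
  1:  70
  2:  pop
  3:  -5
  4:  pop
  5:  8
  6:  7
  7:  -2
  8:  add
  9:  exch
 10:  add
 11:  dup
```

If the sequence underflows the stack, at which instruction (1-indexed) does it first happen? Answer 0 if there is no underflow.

70    70
pop   (empty)
-5    -5
pop   (empty)
8     8
7     8 7
-2    8 7 -2
add   8 5
exch  5 8
add   13
dup   13 13

0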